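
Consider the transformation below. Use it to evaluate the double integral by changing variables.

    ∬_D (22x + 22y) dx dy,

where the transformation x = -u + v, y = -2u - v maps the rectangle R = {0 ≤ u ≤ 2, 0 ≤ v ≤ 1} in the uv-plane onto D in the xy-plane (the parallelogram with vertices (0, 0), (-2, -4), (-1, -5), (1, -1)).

Compute the Jacobian determinant of (x, y) with respect to (u, v):

    ∂(x,y)/∂(u,v) = | -1  1 | = (-1)(-1) - (1)(-2) = 3.
                   | -2  -1 |

Its absolute value is |J| = 3 (the area scaling factor).

Substituting x = -u + v, y = -2u - v into the integrand,

    22x + 22y → -66u,

so the integral becomes

    ∬_R (-66u) · |J| du dv = ∫_0^2 ∫_0^1 (-198u) dv du.

Inner (v): -198u.
Outer (u): -396.

Therefore ∬_D (22x + 22y) dx dy = -396.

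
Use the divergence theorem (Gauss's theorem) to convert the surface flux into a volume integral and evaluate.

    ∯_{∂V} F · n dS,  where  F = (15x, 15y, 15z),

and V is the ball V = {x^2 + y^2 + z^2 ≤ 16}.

By the divergence theorem,

    ∯_{∂V} F · n dS = ∭_V (∇ · F) dV.

Compute the divergence:
    ∇ · F = ∂F_x/∂x + ∂F_y/∂y + ∂F_z/∂z = 15 + 15 + 15 = 45.

In spherical coordinates, x = ρ sin(φ) cos(θ), y = ρ sin(φ) sin(θ), z = ρ cos(φ), dV = ρ^2 sin(φ) dρ dφ dθ, with 0 ≤ ρ ≤ 4, 0 ≤ φ ≤ π, 0 ≤ θ ≤ 2π.

The integrand, after substitution and multiplying by the volume element, becomes (45) · ρ^2 sin(φ), so

    ∭_V (∇·F) dV = ∫_0^{2π} ∫_0^{π} ∫_0^{4} (45) · ρ^2 sin(φ) dρ dφ dθ.

Inner (ρ from 0 to 4): 960sin(φ).
Middle (φ from 0 to π): 1920.
Outer (θ from 0 to 2π): 3840π.

Therefore ∯_{∂V} F · n dS = 3840π.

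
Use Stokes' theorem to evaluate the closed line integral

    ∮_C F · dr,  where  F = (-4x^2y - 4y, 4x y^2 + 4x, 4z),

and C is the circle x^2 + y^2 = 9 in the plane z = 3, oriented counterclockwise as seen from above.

Let S be the flat disk x^2 + y^2 ≤ 9 in the plane z = 3, with upward unit normal n̂ = ẑ. By Stokes' theorem,

    ∮_C F · dr = ∬_S (∇ × F) · n̂ dS = ∬_D (curl F)_z dA,

where D is the disk x^2 + y^2 ≤ 9.

Compute the curl of F = (-4x^2y - 4y, 4x y^2 + 4x, 4z):
    (∇ × F)_x = ∂F_z/∂y - ∂F_y/∂z = 0,
    (∇ × F)_y = ∂F_x/∂z - ∂F_z/∂x = 0,
    (∇ × F)_z = ∂F_y/∂x - ∂F_x/∂y = 4x^2 + 4y^2 + 8.

On z = 3, (curl F)_z = 4x^2 + 4y^2 + 8.

Convert to polar (x = r cos θ, y = r sin θ, dA = r dr dθ); the integrand becomes 4r^2 + 8, so

    ∬_D (curl F)_z dA = ∫_0^{2π} ∫_0^{3} (4r^2 + 8) · r dr dθ.

Inner (r from 0 to 3): 117.
Outer (θ from 0 to 2π): 234π.

Therefore ∮_C F · dr = 234π.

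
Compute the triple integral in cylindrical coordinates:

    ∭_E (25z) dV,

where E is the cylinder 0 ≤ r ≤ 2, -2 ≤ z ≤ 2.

In cylindrical coordinates, x = r cos(θ), y = r sin(θ), z = z, and dV = r dr dθ dz.

The integrand becomes 25z, so

    ∭_E (25z) dV = ∫_{0}^{2π} ∫_{0}^{2} ∫_{-2}^{2} (25z) · r dz dr dθ.

Inner (z): 0.
Middle (r from 0 to 2): 0.
Outer (θ): 0.

Therefore the triple integral equals 0.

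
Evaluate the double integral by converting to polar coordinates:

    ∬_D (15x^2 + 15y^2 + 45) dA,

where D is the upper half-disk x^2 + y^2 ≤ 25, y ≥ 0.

The region D is 0 ≤ r ≤ 5, 0 ≤ θ ≤ π in polar coordinates, where x = r cos(θ), y = r sin(θ), and dA = r dr dθ.

Under the substitution, the integrand becomes 15r^2 + 45, so

    ∬_D (15x^2 + 15y^2 + 45) dA = ∫_{0}^{π} ∫_{0}^{5} (15r^2 + 45) · r dr dθ.

Inner integral (in r): ∫_{0}^{5} (15r^2 + 45) · r dr = 11625/4.

Outer integral (in θ): ∫_{0}^{π} (11625/4) dθ = 11625π/4.

Therefore ∬_D (15x^2 + 15y^2 + 45) dA = 11625π/4.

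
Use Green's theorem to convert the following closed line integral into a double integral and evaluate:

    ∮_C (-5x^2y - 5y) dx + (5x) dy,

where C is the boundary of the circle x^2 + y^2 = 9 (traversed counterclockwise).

Green's theorem converts the closed line integral into a double integral over the enclosed region D:

    ∮_C P dx + Q dy = ∬_D (∂Q/∂x - ∂P/∂y) dA.

Here P = -5x^2y - 5y, Q = 5x, so

    ∂Q/∂x = 5,    ∂P/∂y = -5x^2 - 5,
    ∂Q/∂x - ∂P/∂y = 5x^2 + 10.

D is the region x^2 + y^2 ≤ 9. Evaluating the double integral:

In polar coordinates (x = r cos θ, y = r sin θ, dA = r dr dθ) the integrand becomes 5r^2cos(θ)^2 + 10, so

    ∬_D (5x^2 + 10) dA = ∫_0^{2π} ∫_0^{3} (5r^2cos(θ)^2 + 10) · r dr dθ.

Inner (r from 0 to 3): 405cos(θ)^2/4 + 45.
Outer (θ from 0 to 2π): 765π/4.

Therefore ∮_C P dx + Q dy = 765π/4.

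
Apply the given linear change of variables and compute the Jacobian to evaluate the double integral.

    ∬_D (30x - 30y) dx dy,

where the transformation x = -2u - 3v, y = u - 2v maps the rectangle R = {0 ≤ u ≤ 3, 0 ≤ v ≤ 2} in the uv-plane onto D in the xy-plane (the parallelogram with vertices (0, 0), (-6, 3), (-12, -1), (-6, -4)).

Compute the Jacobian determinant of (x, y) with respect to (u, v):

    ∂(x,y)/∂(u,v) = | -2  -3 | = (-2)(-2) - (-3)(1) = 7.
                   | 1  -2 |

Its absolute value is |J| = 7 (the area scaling factor).

Substituting x = -2u - 3v, y = u - 2v into the integrand,

    30x - 30y → -90u - 30v,

so the integral becomes

    ∬_R (-90u - 30v) · |J| du dv = ∫_0^3 ∫_0^2 (-630u - 210v) dv du.

Inner (v): -1260u - 420.
Outer (u): -6930.

Therefore ∬_D (30x - 30y) dx dy = -6930.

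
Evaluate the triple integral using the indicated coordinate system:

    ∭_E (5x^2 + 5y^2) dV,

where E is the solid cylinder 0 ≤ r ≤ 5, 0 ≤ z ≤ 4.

In cylindrical coordinates, x = r cos(θ), y = r sin(θ), z = z, and dV = r dr dθ dz.

The integrand becomes 5r^2, so

    ∭_E (5x^2 + 5y^2) dV = ∫_{0}^{2π} ∫_{0}^{5} ∫_{0}^{4} (5r^2) · r dz dr dθ.

Inner (z): 20r^3.
Middle (r from 0 to 5): 3125.
Outer (θ): 6250π.

Therefore the triple integral equals 6250π.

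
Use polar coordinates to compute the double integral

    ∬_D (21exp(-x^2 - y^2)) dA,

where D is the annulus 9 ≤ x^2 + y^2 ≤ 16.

The region D is 3 ≤ r ≤ 4, 0 ≤ θ ≤ 2π in polar coordinates, where x = r cos(θ), y = r sin(θ), and dA = r dr dθ.

Under the substitution, the integrand becomes 21exp(-r^2), so

    ∬_D (21exp(-x^2 - y^2)) dA = ∫_{0}^{2π} ∫_{3}^{4} (21exp(-r^2)) · r dr dθ.

Inner integral (in r): ∫_{3}^{4} (21exp(-r^2)) · r dr = -(21 - 21exp(7))exp(-16)/2.

Outer integral (in θ): ∫_{0}^{2π} (-(21 - 21exp(7))exp(-16)/2) dθ = -21π (1 - exp(7))exp(-16).

Therefore ∬_D (21exp(-x^2 - y^2)) dA = -21π (1 - exp(7))exp(-16).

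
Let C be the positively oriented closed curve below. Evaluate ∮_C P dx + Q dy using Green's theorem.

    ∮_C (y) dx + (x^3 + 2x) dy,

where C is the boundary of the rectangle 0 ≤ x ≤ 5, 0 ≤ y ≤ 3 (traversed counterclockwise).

Green's theorem converts the closed line integral into a double integral over the enclosed region D:

    ∮_C P dx + Q dy = ∬_D (∂Q/∂x - ∂P/∂y) dA.

Here P = y, Q = x^3 + 2x, so

    ∂Q/∂x = 3x^2 + 2,    ∂P/∂y = 1,
    ∂Q/∂x - ∂P/∂y = 3x^2 + 1.

D is the region 0 ≤ x ≤ 5, 0 ≤ y ≤ 3. Evaluating the double integral:

    ∬_D (3x^2 + 1) dA = ∫_0^{5} ∫_0^{3} (3x^2 + 1) dy dx.

Inner (y from 0 to 3): 9x^2 + 3.
Outer (x from 0 to 5): 390.

Therefore ∮_C P dx + Q dy = 390.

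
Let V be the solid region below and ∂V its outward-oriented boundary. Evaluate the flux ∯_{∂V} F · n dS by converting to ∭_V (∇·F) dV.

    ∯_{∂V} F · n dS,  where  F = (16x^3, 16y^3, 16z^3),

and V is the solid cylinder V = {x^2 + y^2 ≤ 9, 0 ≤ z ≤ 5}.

By the divergence theorem,

    ∯_{∂V} F · n dS = ∭_V (∇ · F) dV.

Compute the divergence:
    ∇ · F = ∂F_x/∂x + ∂F_y/∂y + ∂F_z/∂z = 48x^2 + 48y^2 + 48z^2.

In cylindrical coordinates, x = r cos(θ), y = r sin(θ), z = z, dV = r dr dθ dz, with 0 ≤ r ≤ 3, 0 ≤ θ ≤ 2π, 0 ≤ z ≤ 5.

The integrand, after substitution and multiplying by the volume element, becomes (48r^2 + 48z^2) · r, so

    ∭_V (∇·F) dV = ∫_0^{2π} ∫_0^{3} ∫_0^{5} (48r^2 + 48z^2) · r dz dr dθ.

Inner (z from 0 to 5): 240r^3 + 2000r.
Middle (r from 0 to 3): 13860.
Outer (θ from 0 to 2π): 27720π.

Therefore ∯_{∂V} F · n dS = 27720π.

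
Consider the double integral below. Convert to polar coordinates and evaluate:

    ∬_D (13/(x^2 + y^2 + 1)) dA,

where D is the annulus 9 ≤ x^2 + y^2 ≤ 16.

The region D is 3 ≤ r ≤ 4, 0 ≤ θ ≤ 2π in polar coordinates, where x = r cos(θ), y = r sin(θ), and dA = r dr dθ.

Under the substitution, the integrand becomes 13/(r^2 + 1), so

    ∬_D (13/(x^2 + y^2 + 1)) dA = ∫_{0}^{2π} ∫_{3}^{4} (13/(r^2 + 1)) · r dr dθ.

Inner integral (in r): ∫_{3}^{4} (13/(r^2 + 1)) · r dr = log(24137569sqrt(170)/10000000).

Outer integral (in θ): ∫_{0}^{2π} (log(24137569sqrt(170)/10000000)) dθ = log((24137569sqrt(170)/10000000)^(2π)).

Therefore ∬_D (13/(x^2 + y^2 + 1)) dA = log((24137569sqrt(170)/10000000)^(2π)).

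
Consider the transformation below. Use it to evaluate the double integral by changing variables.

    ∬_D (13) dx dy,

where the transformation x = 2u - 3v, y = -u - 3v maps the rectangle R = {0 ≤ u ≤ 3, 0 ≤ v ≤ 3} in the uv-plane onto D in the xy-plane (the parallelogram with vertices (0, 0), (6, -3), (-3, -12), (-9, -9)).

Compute the Jacobian determinant of (x, y) with respect to (u, v):

    ∂(x,y)/∂(u,v) = | 2  -3 | = (2)(-3) - (-3)(-1) = -9.
                   | -1  -3 |

Its absolute value is |J| = 9 (the area scaling factor).

Substituting x = 2u - 3v, y = -u - 3v into the integrand,

    13 → 13,

so the integral becomes

    ∬_R (13) · |J| du dv = ∫_0^3 ∫_0^3 (117) dv du.

Inner (v): 351.
Outer (u): 1053.

Therefore ∬_D (13) dx dy = 1053.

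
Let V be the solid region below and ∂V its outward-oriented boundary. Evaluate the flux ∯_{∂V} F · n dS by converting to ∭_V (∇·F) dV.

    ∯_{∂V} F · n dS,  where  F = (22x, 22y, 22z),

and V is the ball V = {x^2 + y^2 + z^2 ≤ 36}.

By the divergence theorem,

    ∯_{∂V} F · n dS = ∭_V (∇ · F) dV.

Compute the divergence:
    ∇ · F = ∂F_x/∂x + ∂F_y/∂y + ∂F_z/∂z = 22 + 22 + 22 = 66.

In spherical coordinates, x = ρ sin(φ) cos(θ), y = ρ sin(φ) sin(θ), z = ρ cos(φ), dV = ρ^2 sin(φ) dρ dφ dθ, with 0 ≤ ρ ≤ 6, 0 ≤ φ ≤ π, 0 ≤ θ ≤ 2π.

The integrand, after substitution and multiplying by the volume element, becomes (66) · ρ^2 sin(φ), so

    ∭_V (∇·F) dV = ∫_0^{2π} ∫_0^{π} ∫_0^{6} (66) · ρ^2 sin(φ) dρ dφ dθ.

Inner (ρ from 0 to 6): 4752sin(φ).
Middle (φ from 0 to π): 9504.
Outer (θ from 0 to 2π): 19008π.

Therefore ∯_{∂V} F · n dS = 19008π.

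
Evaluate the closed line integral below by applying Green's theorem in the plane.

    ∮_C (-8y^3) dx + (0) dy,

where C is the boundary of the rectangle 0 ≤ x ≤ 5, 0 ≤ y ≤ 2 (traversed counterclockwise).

Green's theorem converts the closed line integral into a double integral over the enclosed region D:

    ∮_C P dx + Q dy = ∬_D (∂Q/∂x - ∂P/∂y) dA.

Here P = -8y^3, Q = 0, so

    ∂Q/∂x = 0,    ∂P/∂y = -24y^2,
    ∂Q/∂x - ∂P/∂y = 24y^2.

D is the region 0 ≤ x ≤ 5, 0 ≤ y ≤ 2. Evaluating the double integral:

    ∬_D (24y^2) dA = ∫_0^{5} ∫_0^{2} (24y^2) dy dx.

Inner (y from 0 to 2): 64.
Outer (x from 0 to 5): 320.

Therefore ∮_C P dx + Q dy = 320.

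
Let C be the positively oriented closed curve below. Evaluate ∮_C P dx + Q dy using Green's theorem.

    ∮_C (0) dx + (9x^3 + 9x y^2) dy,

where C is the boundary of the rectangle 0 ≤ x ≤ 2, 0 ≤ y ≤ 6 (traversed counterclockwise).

Green's theorem converts the closed line integral into a double integral over the enclosed region D:

    ∮_C P dx + Q dy = ∬_D (∂Q/∂x - ∂P/∂y) dA.

Here P = 0, Q = 9x^3 + 9x y^2, so

    ∂Q/∂x = 27x^2 + 9y^2,    ∂P/∂y = 0,
    ∂Q/∂x - ∂P/∂y = 27x^2 + 9y^2.

D is the region 0 ≤ x ≤ 2, 0 ≤ y ≤ 6. Evaluating the double integral:

    ∬_D (27x^2 + 9y^2) dA = ∫_0^{2} ∫_0^{6} (27x^2 + 9y^2) dy dx.

Inner (y from 0 to 6): 162x^2 + 648.
Outer (x from 0 to 2): 1728.

Therefore ∮_C P dx + Q dy = 1728.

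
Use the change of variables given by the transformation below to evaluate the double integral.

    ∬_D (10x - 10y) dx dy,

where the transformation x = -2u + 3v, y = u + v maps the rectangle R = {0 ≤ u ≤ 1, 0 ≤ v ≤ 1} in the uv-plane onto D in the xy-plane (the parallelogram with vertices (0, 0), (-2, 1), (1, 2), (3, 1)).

Compute the Jacobian determinant of (x, y) with respect to (u, v):

    ∂(x,y)/∂(u,v) = | -2  3 | = (-2)(1) - (3)(1) = -5.
                   | 1  1 |

Its absolute value is |J| = 5 (the area scaling factor).

Substituting x = -2u + 3v, y = u + v into the integrand,

    10x - 10y → -30u + 20v,

so the integral becomes

    ∬_R (-30u + 20v) · |J| du dv = ∫_0^1 ∫_0^1 (-150u + 100v) dv du.

Inner (v): 50 - 150u.
Outer (u): -25.

Therefore ∬_D (10x - 10y) dx dy = -25.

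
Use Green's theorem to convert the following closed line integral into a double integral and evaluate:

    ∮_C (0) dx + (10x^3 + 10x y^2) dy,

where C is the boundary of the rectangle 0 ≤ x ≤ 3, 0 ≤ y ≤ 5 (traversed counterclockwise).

Green's theorem converts the closed line integral into a double integral over the enclosed region D:

    ∮_C P dx + Q dy = ∬_D (∂Q/∂x - ∂P/∂y) dA.

Here P = 0, Q = 10x^3 + 10x y^2, so

    ∂Q/∂x = 30x^2 + 10y^2,    ∂P/∂y = 0,
    ∂Q/∂x - ∂P/∂y = 30x^2 + 10y^2.

D is the region 0 ≤ x ≤ 3, 0 ≤ y ≤ 5. Evaluating the double integral:

    ∬_D (30x^2 + 10y^2) dA = ∫_0^{3} ∫_0^{5} (30x^2 + 10y^2) dy dx.

Inner (y from 0 to 5): 150x^2 + 1250/3.
Outer (x from 0 to 3): 2600.

Therefore ∮_C P dx + Q dy = 2600.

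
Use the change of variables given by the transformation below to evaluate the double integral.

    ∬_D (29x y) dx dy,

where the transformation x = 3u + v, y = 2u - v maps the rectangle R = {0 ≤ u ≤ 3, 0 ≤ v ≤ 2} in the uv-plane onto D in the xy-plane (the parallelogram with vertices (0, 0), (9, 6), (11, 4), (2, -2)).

Compute the Jacobian determinant of (x, y) with respect to (u, v):

    ∂(x,y)/∂(u,v) = | 3  1 | = (3)(-1) - (1)(2) = -5.
                   | 2  -1 |

Its absolute value is |J| = 5 (the area scaling factor).

Substituting x = 3u + v, y = 2u - v into the integrand,

    29x y → 174u^2 - 29u v - 29v^2,

so the integral becomes

    ∬_R (174u^2 - 29u v - 29v^2) · |J| du dv = ∫_0^3 ∫_0^2 (870u^2 - 145u v - 145v^2) dv du.

Inner (v): 1740u^2 - 290u - 1160/3.
Outer (u): 13195.

Therefore ∬_D (29x y) dx dy = 13195.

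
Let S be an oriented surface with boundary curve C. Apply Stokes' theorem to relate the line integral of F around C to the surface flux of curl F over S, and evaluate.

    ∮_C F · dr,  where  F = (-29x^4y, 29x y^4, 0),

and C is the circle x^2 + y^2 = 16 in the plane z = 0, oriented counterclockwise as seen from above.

Let S be the flat disk x^2 + y^2 ≤ 16 in the plane z = 0, with upward unit normal n̂ = ẑ. By Stokes' theorem,

    ∮_C F · dr = ∬_S (∇ × F) · n̂ dS = ∬_D (curl F)_z dA,

where D is the disk x^2 + y^2 ≤ 16.

Compute the curl of F = (-29x^4y, 29x y^4, 0):
    (∇ × F)_x = ∂F_z/∂y - ∂F_y/∂z = 0,
    (∇ × F)_y = ∂F_x/∂z - ∂F_z/∂x = 0,
    (∇ × F)_z = ∂F_y/∂x - ∂F_x/∂y = 29x^4 + 29y^4.

On z = 0, (curl F)_z = 29x^4 + 29y^4.

Convert to polar (x = r cos θ, y = r sin θ, dA = r dr dθ); the integrand becomes 29r^4(sin(θ)^4 + cos(θ)^4), so

    ∬_D (curl F)_z dA = ∫_0^{2π} ∫_0^{4} (29r^4(sin(θ)^4 + cos(θ)^4)) · r dr dθ.

Inner (r from 0 to 4): 59392sin(θ)^4/3 + 59392cos(θ)^4/3.
Outer (θ from 0 to 2π): 29696π.

Therefore ∮_C F · dr = 29696π.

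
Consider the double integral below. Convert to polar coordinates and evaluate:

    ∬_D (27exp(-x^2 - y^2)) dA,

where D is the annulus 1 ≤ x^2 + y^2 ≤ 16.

The region D is 1 ≤ r ≤ 4, 0 ≤ θ ≤ 2π in polar coordinates, where x = r cos(θ), y = r sin(θ), and dA = r dr dθ.

Under the substitution, the integrand becomes 27exp(-r^2), so

    ∬_D (27exp(-x^2 - y^2)) dA = ∫_{0}^{2π} ∫_{1}^{4} (27exp(-r^2)) · r dr dθ.

Inner integral (in r): ∫_{1}^{4} (27exp(-r^2)) · r dr = -(27 - 27exp(15))exp(-16)/2.

Outer integral (in θ): ∫_{0}^{2π} (-(27 - 27exp(15))exp(-16)/2) dθ = -27π (1 - exp(15))exp(-16).

Therefore ∬_D (27exp(-x^2 - y^2)) dA = -27π (1 - exp(15))exp(-16).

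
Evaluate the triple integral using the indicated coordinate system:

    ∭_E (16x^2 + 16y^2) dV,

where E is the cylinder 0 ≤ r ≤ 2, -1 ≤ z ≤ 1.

In cylindrical coordinates, x = r cos(θ), y = r sin(θ), z = z, and dV = r dr dθ dz.

The integrand becomes 16r^2, so

    ∭_E (16x^2 + 16y^2) dV = ∫_{0}^{2π} ∫_{0}^{2} ∫_{-1}^{1} (16r^2) · r dz dr dθ.

Inner (z): 32r^3.
Middle (r from 0 to 2): 128.
Outer (θ): 256π.

Therefore the triple integral equals 256π.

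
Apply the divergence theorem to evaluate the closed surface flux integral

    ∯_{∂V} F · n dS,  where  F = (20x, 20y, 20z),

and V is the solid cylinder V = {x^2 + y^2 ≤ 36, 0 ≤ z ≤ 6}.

By the divergence theorem,

    ∯_{∂V} F · n dS = ∭_V (∇ · F) dV.

Compute the divergence:
    ∇ · F = ∂F_x/∂x + ∂F_y/∂y + ∂F_z/∂z = 20 + 20 + 20 = 60.

In cylindrical coordinates, x = r cos(θ), y = r sin(θ), z = z, dV = r dr dθ dz, with 0 ≤ r ≤ 6, 0 ≤ θ ≤ 2π, 0 ≤ z ≤ 6.

The integrand, after substitution and multiplying by the volume element, becomes (60) · r, so

    ∭_V (∇·F) dV = ∫_0^{2π} ∫_0^{6} ∫_0^{6} (60) · r dz dr dθ.

Inner (z from 0 to 6): 360r.
Middle (r from 0 to 6): 6480.
Outer (θ from 0 to 2π): 12960π.

Therefore ∯_{∂V} F · n dS = 12960π.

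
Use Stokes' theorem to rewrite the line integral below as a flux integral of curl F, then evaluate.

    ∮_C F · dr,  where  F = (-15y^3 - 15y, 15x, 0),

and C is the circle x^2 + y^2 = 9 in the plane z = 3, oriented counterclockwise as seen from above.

Let S be the flat disk x^2 + y^2 ≤ 9 in the plane z = 3, with upward unit normal n̂ = ẑ. By Stokes' theorem,

    ∮_C F · dr = ∬_S (∇ × F) · n̂ dS = ∬_D (curl F)_z dA,

where D is the disk x^2 + y^2 ≤ 9.

Compute the curl of F = (-15y^3 - 15y, 15x, 0):
    (∇ × F)_x = ∂F_z/∂y - ∂F_y/∂z = 0,
    (∇ × F)_y = ∂F_x/∂z - ∂F_z/∂x = 0,
    (∇ × F)_z = ∂F_y/∂x - ∂F_x/∂y = 45y^2 + 30.

On z = 3, (curl F)_z = 45y^2 + 30.

Convert to polar (x = r cos θ, y = r sin θ, dA = r dr dθ); the integrand becomes 45r^2sin(θ)^2 + 30, so

    ∬_D (curl F)_z dA = ∫_0^{2π} ∫_0^{3} (45r^2sin(θ)^2 + 30) · r dr dθ.

Inner (r from 0 to 3): 3645sin(θ)^2/4 + 135.
Outer (θ from 0 to 2π): 4725π/4.

Therefore ∮_C F · dr = 4725π/4.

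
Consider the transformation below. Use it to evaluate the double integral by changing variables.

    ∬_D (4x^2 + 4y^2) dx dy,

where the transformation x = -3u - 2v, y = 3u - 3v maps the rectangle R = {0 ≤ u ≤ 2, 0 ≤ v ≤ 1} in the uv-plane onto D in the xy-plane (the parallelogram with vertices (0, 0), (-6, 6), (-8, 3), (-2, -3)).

Compute the Jacobian determinant of (x, y) with respect to (u, v):

    ∂(x,y)/∂(u,v) = | -3  -2 | = (-3)(-3) - (-2)(3) = 15.
                   | 3  -3 |

Its absolute value is |J| = 15 (the area scaling factor).

Substituting x = -3u - 2v, y = 3u - 3v into the integrand,

    4x^2 + 4y^2 → 72u^2 - 24u v + 52v^2,

so the integral becomes

    ∬_R (72u^2 - 24u v + 52v^2) · |J| du dv = ∫_0^2 ∫_0^1 (1080u^2 - 360u v + 780v^2) dv du.

Inner (v): 1080u^2 - 180u + 260.
Outer (u): 3040.

Therefore ∬_D (4x^2 + 4y^2) dx dy = 3040.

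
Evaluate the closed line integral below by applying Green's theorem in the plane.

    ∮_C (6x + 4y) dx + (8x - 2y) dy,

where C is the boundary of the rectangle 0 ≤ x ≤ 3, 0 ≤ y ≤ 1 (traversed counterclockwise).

Green's theorem converts the closed line integral into a double integral over the enclosed region D:

    ∮_C P dx + Q dy = ∬_D (∂Q/∂x - ∂P/∂y) dA.

Here P = 6x + 4y, Q = 8x - 2y, so

    ∂Q/∂x = 8,    ∂P/∂y = 4,
    ∂Q/∂x - ∂P/∂y = 4.

D is the region 0 ≤ x ≤ 3, 0 ≤ y ≤ 1. Evaluating the double integral:

    ∬_D (4) dA = ∫_0^{3} ∫_0^{1} (4) dy dx.

Inner (y from 0 to 1): 4.
Outer (x from 0 to 3): 12.

Therefore ∮_C P dx + Q dy = 12.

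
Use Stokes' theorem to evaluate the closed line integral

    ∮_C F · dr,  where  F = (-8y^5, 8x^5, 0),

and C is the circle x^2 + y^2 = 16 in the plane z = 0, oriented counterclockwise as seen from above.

Let S be the flat disk x^2 + y^2 ≤ 16 in the plane z = 0, with upward unit normal n̂ = ẑ. By Stokes' theorem,

    ∮_C F · dr = ∬_S (∇ × F) · n̂ dS = ∬_D (curl F)_z dA,

where D is the disk x^2 + y^2 ≤ 16.

Compute the curl of F = (-8y^5, 8x^5, 0):
    (∇ × F)_x = ∂F_z/∂y - ∂F_y/∂z = 0,
    (∇ × F)_y = ∂F_x/∂z - ∂F_z/∂x = 0,
    (∇ × F)_z = ∂F_y/∂x - ∂F_x/∂y = 40x^4 + 40y^4.

On z = 0, (curl F)_z = 40x^4 + 40y^4.

Convert to polar (x = r cos θ, y = r sin θ, dA = r dr dθ); the integrand becomes 40r^4(sin(θ)^4 + cos(θ)^4), so

    ∬_D (curl F)_z dA = ∫_0^{2π} ∫_0^{4} (40r^4(sin(θ)^4 + cos(θ)^4)) · r dr dθ.

Inner (r from 0 to 4): 81920sin(θ)^4/3 + 81920cos(θ)^4/3.
Outer (θ from 0 to 2π): 40960π.

Therefore ∮_C F · dr = 40960π.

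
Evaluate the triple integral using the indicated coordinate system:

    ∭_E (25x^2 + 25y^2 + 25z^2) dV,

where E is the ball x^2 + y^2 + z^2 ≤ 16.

In spherical coordinates, x = ρ sin(φ) cos(θ), y = ρ sin(φ) sin(θ), z = ρ cos(φ), and dV = ρ^2 sin(φ) dρ dφ dθ.

The integrand becomes 25ρ^2, so

    ∭_E (25x^2 + 25y^2 + 25z^2) dV = ∫_{0}^{2π} ∫_{0}^{π} ∫_{0}^{4} (25ρ^2) · ρ^2 sin(φ) dρ dφ dθ.

Inner (ρ): 5120sin(φ).
Middle (φ): 10240.
Outer (θ): 20480π.

Therefore the triple integral equals 20480π.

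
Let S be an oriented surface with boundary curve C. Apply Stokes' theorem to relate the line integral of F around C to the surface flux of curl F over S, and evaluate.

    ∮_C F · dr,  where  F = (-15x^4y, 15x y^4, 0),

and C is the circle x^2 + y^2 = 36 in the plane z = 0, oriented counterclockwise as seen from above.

Let S be the flat disk x^2 + y^2 ≤ 36 in the plane z = 0, with upward unit normal n̂ = ẑ. By Stokes' theorem,

    ∮_C F · dr = ∬_S (∇ × F) · n̂ dS = ∬_D (curl F)_z dA,

where D is the disk x^2 + y^2 ≤ 36.

Compute the curl of F = (-15x^4y, 15x y^4, 0):
    (∇ × F)_x = ∂F_z/∂y - ∂F_y/∂z = 0,
    (∇ × F)_y = ∂F_x/∂z - ∂F_z/∂x = 0,
    (∇ × F)_z = ∂F_y/∂x - ∂F_x/∂y = 15x^4 + 15y^4.

On z = 0, (curl F)_z = 15x^4 + 15y^4.

Convert to polar (x = r cos θ, y = r sin θ, dA = r dr dθ); the integrand becomes 15r^4(sin(θ)^4 + cos(θ)^4), so

    ∬_D (curl F)_z dA = ∫_0^{2π} ∫_0^{6} (15r^4(sin(θ)^4 + cos(θ)^4)) · r dr dθ.

Inner (r from 0 to 6): 116640sin(θ)^4 + 116640cos(θ)^4.
Outer (θ from 0 to 2π): 174960π.

Therefore ∮_C F · dr = 174960π.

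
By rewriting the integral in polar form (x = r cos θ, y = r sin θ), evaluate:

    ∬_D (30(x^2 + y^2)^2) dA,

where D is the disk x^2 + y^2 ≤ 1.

The region D is 0 ≤ r ≤ 1, 0 ≤ θ ≤ 2π in polar coordinates, where x = r cos(θ), y = r sin(θ), and dA = r dr dθ.

Under the substitution, the integrand becomes 30r^4, so

    ∬_D (30(x^2 + y^2)^2) dA = ∫_{0}^{2π} ∫_{0}^{1} (30r^4) · r dr dθ.

Inner integral (in r): ∫_{0}^{1} (30r^4) · r dr = 5.

Outer integral (in θ): ∫_{0}^{2π} (5) dθ = 10π.

Therefore ∬_D (30(x^2 + y^2)^2) dA = 10π.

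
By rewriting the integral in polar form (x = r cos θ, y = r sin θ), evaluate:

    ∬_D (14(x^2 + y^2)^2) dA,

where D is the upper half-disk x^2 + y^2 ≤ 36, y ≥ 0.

The region D is 0 ≤ r ≤ 6, 0 ≤ θ ≤ π in polar coordinates, where x = r cos(θ), y = r sin(θ), and dA = r dr dθ.

Under the substitution, the integrand becomes 14r^4, so

    ∬_D (14(x^2 + y^2)^2) dA = ∫_{0}^{π} ∫_{0}^{6} (14r^4) · r dr dθ.

Inner integral (in r): ∫_{0}^{6} (14r^4) · r dr = 108864.

Outer integral (in θ): ∫_{0}^{π} (108864) dθ = 108864π.

Therefore ∬_D (14(x^2 + y^2)^2) dA = 108864π.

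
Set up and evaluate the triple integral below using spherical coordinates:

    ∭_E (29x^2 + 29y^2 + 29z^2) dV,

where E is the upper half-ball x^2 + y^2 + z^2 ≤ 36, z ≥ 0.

In spherical coordinates, x = ρ sin(φ) cos(θ), y = ρ sin(φ) sin(θ), z = ρ cos(φ), and dV = ρ^2 sin(φ) dρ dφ dθ.

The integrand becomes 29ρ^2, so

    ∭_E (29x^2 + 29y^2 + 29z^2) dV = ∫_{0}^{2π} ∫_{0}^{π/2} ∫_{0}^{6} (29ρ^2) · ρ^2 sin(φ) dρ dφ dθ.

Inner (ρ): 225504sin(φ)/5.
Middle (φ): 225504/5.
Outer (θ): 451008π/5.

Therefore the triple integral equals 451008π/5.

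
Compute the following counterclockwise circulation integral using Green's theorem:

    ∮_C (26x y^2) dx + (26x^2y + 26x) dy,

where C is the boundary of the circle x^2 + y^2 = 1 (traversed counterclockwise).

Green's theorem converts the closed line integral into a double integral over the enclosed region D:

    ∮_C P dx + Q dy = ∬_D (∂Q/∂x - ∂P/∂y) dA.

Here P = 26x y^2, Q = 26x^2y + 26x, so

    ∂Q/∂x = 52x y + 26,    ∂P/∂y = 52x y,
    ∂Q/∂x - ∂P/∂y = 26.

D is the region x^2 + y^2 ≤ 1. Evaluating the double integral:

In polar coordinates (x = r cos θ, y = r sin θ, dA = r dr dθ) the integrand becomes 26, so

    ∬_D (26) dA = ∫_0^{2π} ∫_0^{1} (26) · r dr dθ.

Inner (r from 0 to 1): 13.
Outer (θ from 0 to 2π): 26π.

Therefore ∮_C P dx + Q dy = 26π.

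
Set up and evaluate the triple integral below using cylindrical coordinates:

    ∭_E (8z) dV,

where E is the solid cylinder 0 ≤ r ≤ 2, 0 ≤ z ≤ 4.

In cylindrical coordinates, x = r cos(θ), y = r sin(θ), z = z, and dV = r dr dθ dz.

The integrand becomes 8z, so

    ∭_E (8z) dV = ∫_{0}^{2π} ∫_{0}^{2} ∫_{0}^{4} (8z) · r dz dr dθ.

Inner (z): 64r.
Middle (r from 0 to 2): 128.
Outer (θ): 256π.

Therefore the triple integral equals 256π.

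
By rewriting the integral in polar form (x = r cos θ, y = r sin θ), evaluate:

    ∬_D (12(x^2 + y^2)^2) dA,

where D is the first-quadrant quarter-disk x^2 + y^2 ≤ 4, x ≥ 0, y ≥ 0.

The region D is 0 ≤ r ≤ 2, 0 ≤ θ ≤ π/2 in polar coordinates, where x = r cos(θ), y = r sin(θ), and dA = r dr dθ.

Under the substitution, the integrand becomes 12r^4, so

    ∬_D (12(x^2 + y^2)^2) dA = ∫_{0}^{π/2} ∫_{0}^{2} (12r^4) · r dr dθ.

Inner integral (in r): ∫_{0}^{2} (12r^4) · r dr = 128.

Outer integral (in θ): ∫_{0}^{π/2} (128) dθ = 64π.

Therefore ∬_D (12(x^2 + y^2)^2) dA = 64π.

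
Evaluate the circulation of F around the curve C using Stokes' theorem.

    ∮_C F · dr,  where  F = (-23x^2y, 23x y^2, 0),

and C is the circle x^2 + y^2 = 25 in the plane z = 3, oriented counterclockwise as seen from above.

Let S be the flat disk x^2 + y^2 ≤ 25 in the plane z = 3, with upward unit normal n̂ = ẑ. By Stokes' theorem,

    ∮_C F · dr = ∬_S (∇ × F) · n̂ dS = ∬_D (curl F)_z dA,

where D is the disk x^2 + y^2 ≤ 25.

Compute the curl of F = (-23x^2y, 23x y^2, 0):
    (∇ × F)_x = ∂F_z/∂y - ∂F_y/∂z = 0,
    (∇ × F)_y = ∂F_x/∂z - ∂F_z/∂x = 0,
    (∇ × F)_z = ∂F_y/∂x - ∂F_x/∂y = 23x^2 + 23y^2.

On z = 3, (curl F)_z = 23x^2 + 23y^2.

Convert to polar (x = r cos θ, y = r sin θ, dA = r dr dθ); the integrand becomes 23r^2, so

    ∬_D (curl F)_z dA = ∫_0^{2π} ∫_0^{5} (23r^2) · r dr dθ.

Inner (r from 0 to 5): 14375/4.
Outer (θ from 0 to 2π): 14375π/2.

Therefore ∮_C F · dr = 14375π/2.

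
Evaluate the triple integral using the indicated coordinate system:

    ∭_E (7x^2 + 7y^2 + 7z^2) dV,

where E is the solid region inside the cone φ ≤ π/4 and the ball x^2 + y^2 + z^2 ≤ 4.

In spherical coordinates, x = ρ sin(φ) cos(θ), y = ρ sin(φ) sin(θ), z = ρ cos(φ), and dV = ρ^2 sin(φ) dρ dφ dθ.

The integrand becomes 7ρ^2, so

    ∭_E (7x^2 + 7y^2 + 7z^2) dV = ∫_{0}^{2π} ∫_{0}^{π/4} ∫_{0}^{2} (7ρ^2) · ρ^2 sin(φ) dρ dφ dθ.

Inner (ρ): 224sin(φ)/5.
Middle (φ): 224/5 - 112sqrt(2)/5.
Outer (θ): 224π (2 - sqrt(2))/5.

Therefore the triple integral equals 224π (2 - sqrt(2))/5.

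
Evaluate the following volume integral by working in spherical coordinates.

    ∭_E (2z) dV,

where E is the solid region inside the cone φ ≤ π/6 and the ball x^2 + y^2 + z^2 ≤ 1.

In spherical coordinates, x = ρ sin(φ) cos(θ), y = ρ sin(φ) sin(θ), z = ρ cos(φ), and dV = ρ^2 sin(φ) dρ dφ dθ.

The integrand becomes 2ρ cos(φ), so

    ∭_E (2z) dV = ∫_{0}^{2π} ∫_{0}^{π/6} ∫_{0}^{1} (2ρ cos(φ)) · ρ^2 sin(φ) dρ dφ dθ.

Inner (ρ): sin(2φ)/4.
Middle (φ): 1/16.
Outer (θ): π/8.

Therefore the triple integral equals π/8.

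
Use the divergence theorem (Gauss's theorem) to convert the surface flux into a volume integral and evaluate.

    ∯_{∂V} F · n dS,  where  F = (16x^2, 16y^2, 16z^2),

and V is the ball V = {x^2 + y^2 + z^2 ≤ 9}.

By the divergence theorem,

    ∯_{∂V} F · n dS = ∭_V (∇ · F) dV.

Compute the divergence:
    ∇ · F = ∂F_x/∂x + ∂F_y/∂y + ∂F_z/∂z = 32x + 32y + 32z.

In spherical coordinates, x = ρ sin(φ) cos(θ), y = ρ sin(φ) sin(θ), z = ρ cos(φ), dV = ρ^2 sin(φ) dρ dφ dθ, with 0 ≤ ρ ≤ 3, 0 ≤ φ ≤ π, 0 ≤ θ ≤ 2π.

The integrand, after substitution and multiplying by the volume element, becomes (32ρ (sqrt(2)sin(φ)sin(θ + π/4) + cos(φ))) · ρ^2 sin(φ), so

    ∭_V (∇·F) dV = ∫_0^{2π} ∫_0^{π} ∫_0^{3} (32ρ (sqrt(2)sin(φ)sin(θ + π/4) + cos(φ))) · ρ^2 sin(φ) dρ dφ dθ.

Inner (ρ from 0 to 3): 648(sqrt(2)sin(φ)sin(θ + π/4) + cos(φ))sin(φ).
Middle (φ from 0 to π): 324sqrt(2)π sin(θ + π/4).
Outer (θ from 0 to 2π): 0.

Therefore ∯_{∂V} F · n dS = 0.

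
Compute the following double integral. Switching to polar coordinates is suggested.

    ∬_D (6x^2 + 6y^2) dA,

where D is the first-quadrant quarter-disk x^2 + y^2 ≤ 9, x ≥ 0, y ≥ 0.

The region D is 0 ≤ r ≤ 3, 0 ≤ θ ≤ π/2 in polar coordinates, where x = r cos(θ), y = r sin(θ), and dA = r dr dθ.

Under the substitution, the integrand becomes 6r^2, so

    ∬_D (6x^2 + 6y^2) dA = ∫_{0}^{π/2} ∫_{0}^{3} (6r^2) · r dr dθ.

Inner integral (in r): ∫_{0}^{3} (6r^2) · r dr = 243/2.

Outer integral (in θ): ∫_{0}^{π/2} (243/2) dθ = 243π/4.

Therefore ∬_D (6x^2 + 6y^2) dA = 243π/4.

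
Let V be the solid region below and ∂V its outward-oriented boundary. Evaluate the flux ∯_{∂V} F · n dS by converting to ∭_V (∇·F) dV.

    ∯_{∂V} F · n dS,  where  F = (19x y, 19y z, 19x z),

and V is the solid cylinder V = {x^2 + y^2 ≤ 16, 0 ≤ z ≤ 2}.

By the divergence theorem,

    ∯_{∂V} F · n dS = ∭_V (∇ · F) dV.

Compute the divergence:
    ∇ · F = ∂F_x/∂x + ∂F_y/∂y + ∂F_z/∂z = 19y + 19z + 19x = 19x + 19y + 19z.

In cylindrical coordinates, x = r cos(θ), y = r sin(θ), z = z, dV = r dr dθ dz, with 0 ≤ r ≤ 4, 0 ≤ θ ≤ 2π, 0 ≤ z ≤ 2.

The integrand, after substitution and multiplying by the volume element, becomes (19sqrt(2)r sin(θ + π/4) + 19z) · r, so

    ∭_V (∇·F) dV = ∫_0^{2π} ∫_0^{4} ∫_0^{2} (19sqrt(2)r sin(θ + π/4) + 19z) · r dz dr dθ.

Inner (z from 0 to 2): 38r (sqrt(2)r sin(θ + π/4) + 1).
Middle (r from 0 to 4): 2432sqrt(2)sin(θ + π/4)/3 + 304.
Outer (θ from 0 to 2π): 608π.

Therefore ∯_{∂V} F · n dS = 608π.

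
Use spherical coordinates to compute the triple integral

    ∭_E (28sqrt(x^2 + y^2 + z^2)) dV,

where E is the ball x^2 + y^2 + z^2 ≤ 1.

In spherical coordinates, x = ρ sin(φ) cos(θ), y = ρ sin(φ) sin(θ), z = ρ cos(φ), and dV = ρ^2 sin(φ) dρ dφ dθ.

The integrand becomes 28ρ, so

    ∭_E (28sqrt(x^2 + y^2 + z^2)) dV = ∫_{0}^{2π} ∫_{0}^{π} ∫_{0}^{1} (28ρ) · ρ^2 sin(φ) dρ dφ dθ.

Inner (ρ): 7sin(φ).
Middle (φ): 14.
Outer (θ): 28π.

Therefore the triple integral equals 28π.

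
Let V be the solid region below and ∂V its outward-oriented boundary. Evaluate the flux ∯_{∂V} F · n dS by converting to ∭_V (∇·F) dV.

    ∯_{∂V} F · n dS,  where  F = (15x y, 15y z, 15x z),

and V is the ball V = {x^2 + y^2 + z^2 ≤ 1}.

By the divergence theorem,

    ∯_{∂V} F · n dS = ∭_V (∇ · F) dV.

Compute the divergence:
    ∇ · F = ∂F_x/∂x + ∂F_y/∂y + ∂F_z/∂z = 15y + 15z + 15x = 15x + 15y + 15z.

In spherical coordinates, x = ρ sin(φ) cos(θ), y = ρ sin(φ) sin(θ), z = ρ cos(φ), dV = ρ^2 sin(φ) dρ dφ dθ, with 0 ≤ ρ ≤ 1, 0 ≤ φ ≤ π, 0 ≤ θ ≤ 2π.

The integrand, after substitution and multiplying by the volume element, becomes (15ρ (sqrt(2)sin(φ)sin(θ + π/4) + cos(φ))) · ρ^2 sin(φ), so

    ∭_V (∇·F) dV = ∫_0^{2π} ∫_0^{π} ∫_0^{1} (15ρ (sqrt(2)sin(φ)sin(θ + π/4) + cos(φ))) · ρ^2 sin(φ) dρ dφ dθ.

Inner (ρ from 0 to 1): 15(sqrt(2)sin(φ)sin(θ + π/4) + cos(φ))sin(φ)/4.
Middle (φ from 0 to π): 15sqrt(2)π sin(θ + π/4)/8.
Outer (θ from 0 to 2π): 0.

Therefore ∯_{∂V} F · n dS = 0.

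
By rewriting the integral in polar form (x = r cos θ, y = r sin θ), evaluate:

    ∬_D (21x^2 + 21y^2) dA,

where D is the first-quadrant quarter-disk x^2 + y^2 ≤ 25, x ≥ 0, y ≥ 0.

The region D is 0 ≤ r ≤ 5, 0 ≤ θ ≤ π/2 in polar coordinates, where x = r cos(θ), y = r sin(θ), and dA = r dr dθ.

Under the substitution, the integrand becomes 21r^2, so

    ∬_D (21x^2 + 21y^2) dA = ∫_{0}^{π/2} ∫_{0}^{5} (21r^2) · r dr dθ.

Inner integral (in r): ∫_{0}^{5} (21r^2) · r dr = 13125/4.

Outer integral (in θ): ∫_{0}^{π/2} (13125/4) dθ = 13125π/8.

Therefore ∬_D (21x^2 + 21y^2) dA = 13125π/8.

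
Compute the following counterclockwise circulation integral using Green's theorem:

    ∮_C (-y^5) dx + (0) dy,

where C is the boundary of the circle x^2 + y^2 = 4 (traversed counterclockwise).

Green's theorem converts the closed line integral into a double integral over the enclosed region D:

    ∮_C P dx + Q dy = ∬_D (∂Q/∂x - ∂P/∂y) dA.

Here P = -y^5, Q = 0, so

    ∂Q/∂x = 0,    ∂P/∂y = -5y^4,
    ∂Q/∂x - ∂P/∂y = 5y^4.

D is the region x^2 + y^2 ≤ 4. Evaluating the double integral:

In polar coordinates (x = r cos θ, y = r sin θ, dA = r dr dθ) the integrand becomes 5r^4sin(θ)^4, so

    ∬_D (5y^4) dA = ∫_0^{2π} ∫_0^{2} (5r^4sin(θ)^4) · r dr dθ.

Inner (r from 0 to 2): 160sin(θ)^4/3.
Outer (θ from 0 to 2π): 40π.

Therefore ∮_C P dx + Q dy = 40π.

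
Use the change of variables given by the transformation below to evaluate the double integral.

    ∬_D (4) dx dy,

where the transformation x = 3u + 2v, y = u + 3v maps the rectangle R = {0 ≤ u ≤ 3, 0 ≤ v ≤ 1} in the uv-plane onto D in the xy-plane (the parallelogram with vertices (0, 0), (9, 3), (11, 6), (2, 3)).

Compute the Jacobian determinant of (x, y) with respect to (u, v):

    ∂(x,y)/∂(u,v) = | 3  2 | = (3)(3) - (2)(1) = 7.
                   | 1  3 |

Its absolute value is |J| = 7 (the area scaling factor).

Substituting x = 3u + 2v, y = u + 3v into the integrand,

    4 → 4,

so the integral becomes

    ∬_R (4) · |J| du dv = ∫_0^3 ∫_0^1 (28) dv du.

Inner (v): 28.
Outer (u): 84.

Therefore ∬_D (4) dx dy = 84.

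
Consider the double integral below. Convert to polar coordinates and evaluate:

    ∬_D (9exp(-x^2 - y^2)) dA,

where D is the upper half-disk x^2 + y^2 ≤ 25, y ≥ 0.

The region D is 0 ≤ r ≤ 5, 0 ≤ θ ≤ π in polar coordinates, where x = r cos(θ), y = r sin(θ), and dA = r dr dθ.

Under the substitution, the integrand becomes 9exp(-r^2), so

    ∬_D (9exp(-x^2 - y^2)) dA = ∫_{0}^{π} ∫_{0}^{5} (9exp(-r^2)) · r dr dθ.

Inner integral (in r): ∫_{0}^{5} (9exp(-r^2)) · r dr = 9/2 - 9exp(-25)/2.

Outer integral (in θ): ∫_{0}^{π} (9/2 - 9exp(-25)/2) dθ = -9π (1 - exp(25))exp(-25)/2.

Therefore ∬_D (9exp(-x^2 - y^2)) dA = -9π (1 - exp(25))exp(-25)/2.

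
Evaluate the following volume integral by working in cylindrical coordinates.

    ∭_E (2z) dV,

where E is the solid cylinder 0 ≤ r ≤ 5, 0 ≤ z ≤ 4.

In cylindrical coordinates, x = r cos(θ), y = r sin(θ), z = z, and dV = r dr dθ dz.

The integrand becomes 2z, so

    ∭_E (2z) dV = ∫_{0}^{2π} ∫_{0}^{5} ∫_{0}^{4} (2z) · r dz dr dθ.

Inner (z): 16r.
Middle (r from 0 to 5): 200.
Outer (θ): 400π.

Therefore the triple integral equals 400π.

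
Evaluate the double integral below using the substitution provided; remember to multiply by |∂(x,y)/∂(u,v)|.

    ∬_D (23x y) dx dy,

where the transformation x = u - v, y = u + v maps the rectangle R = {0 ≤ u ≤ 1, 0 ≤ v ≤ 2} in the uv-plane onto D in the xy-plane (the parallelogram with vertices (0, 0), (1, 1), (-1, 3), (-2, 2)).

Compute the Jacobian determinant of (x, y) with respect to (u, v):

    ∂(x,y)/∂(u,v) = | 1  -1 | = (1)(1) - (-1)(1) = 2.
                   | 1  1 |

Its absolute value is |J| = 2 (the area scaling factor).

Substituting x = u - v, y = u + v into the integrand,

    23x y → 23u^2 - 23v^2,

so the integral becomes

    ∬_R (23u^2 - 23v^2) · |J| du dv = ∫_0^1 ∫_0^2 (46u^2 - 46v^2) dv du.

Inner (v): 92u^2 - 368/3.
Outer (u): -92.

Therefore ∬_D (23x y) dx dy = -92.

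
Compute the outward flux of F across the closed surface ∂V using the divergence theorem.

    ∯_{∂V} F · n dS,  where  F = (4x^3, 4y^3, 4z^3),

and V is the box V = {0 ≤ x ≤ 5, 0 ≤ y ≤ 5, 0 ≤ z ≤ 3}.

By the divergence theorem,

    ∯_{∂V} F · n dS = ∭_V (∇ · F) dV.

Compute the divergence:
    ∇ · F = ∂F_x/∂x + ∂F_y/∂y + ∂F_z/∂z = 12x^2 + 12y^2 + 12z^2.

V is a rectangular box, so dV = dx dy dz with 0 ≤ x ≤ 5, 0 ≤ y ≤ 5, 0 ≤ z ≤ 3.

Integrate (12x^2 + 12y^2 + 12z^2) over V as an iterated integral:

    ∭_V (∇·F) dV = ∫_0^{5} ∫_0^{5} ∫_0^{3} (12x^2 + 12y^2 + 12z^2) dz dy dx.

Inner (z from 0 to 3): 36x^2 + 36y^2 + 108.
Middle (y from 0 to 5): 180x^2 + 2040.
Outer (x from 0 to 5): 17700.

Therefore ∯_{∂V} F · n dS = 17700.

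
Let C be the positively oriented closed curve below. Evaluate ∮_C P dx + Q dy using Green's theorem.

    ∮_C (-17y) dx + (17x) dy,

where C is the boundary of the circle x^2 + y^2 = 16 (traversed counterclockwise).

Green's theorem converts the closed line integral into a double integral over the enclosed region D:

    ∮_C P dx + Q dy = ∬_D (∂Q/∂x - ∂P/∂y) dA.

Here P = -17y, Q = 17x, so

    ∂Q/∂x = 17,    ∂P/∂y = -17,
    ∂Q/∂x - ∂P/∂y = 34.

D is the region x^2 + y^2 ≤ 16. Evaluating the double integral:

In polar coordinates (x = r cos θ, y = r sin θ, dA = r dr dθ) the integrand becomes 34, so

    ∬_D (34) dA = ∫_0^{2π} ∫_0^{4} (34) · r dr dθ.

Inner (r from 0 to 4): 272.
Outer (θ from 0 to 2π): 544π.

Therefore ∮_C P dx + Q dy = 544π.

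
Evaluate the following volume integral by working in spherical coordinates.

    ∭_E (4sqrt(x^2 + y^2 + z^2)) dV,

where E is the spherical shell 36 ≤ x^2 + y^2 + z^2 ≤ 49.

In spherical coordinates, x = ρ sin(φ) cos(θ), y = ρ sin(φ) sin(θ), z = ρ cos(φ), and dV = ρ^2 sin(φ) dρ dφ dθ.

The integrand becomes 4ρ, so

    ∭_E (4sqrt(x^2 + y^2 + z^2)) dV = ∫_{0}^{2π} ∫_{0}^{π} ∫_{6}^{7} (4ρ) · ρ^2 sin(φ) dρ dφ dθ.

Inner (ρ): 1105sin(φ).
Middle (φ): 2210.
Outer (θ): 4420π.

Therefore the triple integral equals 4420π.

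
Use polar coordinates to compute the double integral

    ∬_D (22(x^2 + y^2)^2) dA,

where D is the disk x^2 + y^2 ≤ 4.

The region D is 0 ≤ r ≤ 2, 0 ≤ θ ≤ 2π in polar coordinates, where x = r cos(θ), y = r sin(θ), and dA = r dr dθ.

Under the substitution, the integrand becomes 22r^4, so

    ∬_D (22(x^2 + y^2)^2) dA = ∫_{0}^{2π} ∫_{0}^{2} (22r^4) · r dr dθ.

Inner integral (in r): ∫_{0}^{2} (22r^4) · r dr = 704/3.

Outer integral (in θ): ∫_{0}^{2π} (704/3) dθ = 1408π/3.

Therefore ∬_D (22(x^2 + y^2)^2) dA = 1408π/3.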